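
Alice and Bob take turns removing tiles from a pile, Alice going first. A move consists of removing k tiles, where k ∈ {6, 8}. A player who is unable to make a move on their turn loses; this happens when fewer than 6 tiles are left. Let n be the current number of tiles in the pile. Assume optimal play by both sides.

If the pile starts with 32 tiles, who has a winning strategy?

Compute win/loss labels from the base case upward. A position with no move is L. Any other position is W if it can reach an L in one move, else L.
n=0: no move → L
n=1: no move → L
n=2: no move → L
n=3: no move → L
n=4: no move → L
n=5: no move → L
n=6: reaches L-position 0 → W
n=7: reaches L-position 1 → W
n=8: reaches L-position 2 → W
n=9: reaches L-position 3 → W
n=10: reaches L-position 4 → W
n=11: reaches L-position 5 → W
n=12: reaches L-position 4 → W
n=13: reaches L-position 5 → W
n=14: only reaches 8(W), 6(W), all W → L
n=15: only reaches 9(W), 7(W), all W → L
n=16: only reaches 10(W), 8(W), all W → L
n=17: only reaches 11(W), 9(W), all W → L
n=18: only reaches 12(W), 10(W), all W → L
n=19: only reaches 13(W), 11(W), all W → L
n=20: reaches L-position 14 → W
n=21: reaches L-position 15 → W
n=22: reaches L-position 16 → W
n=23: reaches L-position 17 → W
n=24: reaches L-position 18 → W
n=25: reaches L-position 19 → W
n=26: reaches L-position 18 → W
n=27: reaches L-position 19 → W
n=28: only reaches 22(W), 20(W), all W → L
n=29: only reaches 23(W), 21(W), all W → L
n=30: only reaches 24(W), 22(W), all W → L
n=31: only reaches 25(W), 23(W), all W → L
n=32: only reaches 26(W), 24(W), all W → L
The starting position 32 is L: whatever Alice does, the opponent receives a W position.

Bob wins.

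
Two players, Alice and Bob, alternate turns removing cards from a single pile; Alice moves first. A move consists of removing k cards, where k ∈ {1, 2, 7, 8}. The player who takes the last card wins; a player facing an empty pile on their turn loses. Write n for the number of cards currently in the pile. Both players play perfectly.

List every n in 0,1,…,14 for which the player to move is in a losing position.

0, 3, 6, 9, 12

Build the W/L table. Terminal = L. A non-terminal position is W if it has a move to some L; otherwise it is L.
n=0: no move → L
n=1: can move to 0, which is L ⇒ W
n=2: can move to 0, which is L ⇒ W
n=3: moves to 2(W), 1(W); every one is W ⇒ L
n=4: can move to 3, which is L ⇒ W
n=5: can move to 3, which is L ⇒ W
n=6: moves to 5(W), 4(W); every one is W ⇒ L
n=7: can move to 6, which is L ⇒ W
n=8: can move to 6, which is L ⇒ W
n=9: moves to 8(W), 7(W), 2(W), 1(W); every one is W ⇒ L
n=10: can move to 9, which is L ⇒ W
n=11: can move to 9, which is L ⇒ W
n=12: moves to 11(W), 10(W), 5(W), 4(W); every one is W ⇒ L
n=13: can move to 12, which is L ⇒ W
n=14: can move to 12, which is L ⇒ W
The losing starting values of n are exactly the entries labelled L in this table (5 of them).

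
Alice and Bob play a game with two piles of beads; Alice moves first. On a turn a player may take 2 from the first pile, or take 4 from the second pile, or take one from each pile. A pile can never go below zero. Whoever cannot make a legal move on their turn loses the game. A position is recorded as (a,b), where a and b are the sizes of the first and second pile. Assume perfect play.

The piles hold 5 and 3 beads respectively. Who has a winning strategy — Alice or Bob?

Build the W/L table. Terminal = L. A non-terminal position is W if it has a move to some L; otherwise it is L.
No move ever increases a pile, so every position that can arise here has a ≤ 5 and b ≤ 3; it is enough to label the cells with 0 ≤ a ≤ 5 and 0 ≤ b ≤ 3.
Every move lowers a or b (never raises either), so fill the grid row by row in increasing a, and left to right within a row: each cell's successors are then already labelled.
      b=0  b=1  b=2  b=3
a=0:    L    L    L    L
a=1:    L    W    W    W
a=2:    W    W    W    W
a=3:    W    L    L    L
a=4:    L    L    W    W
a=5:    L    W    W    W
Cells with no legal move (terminal, hence L): (0,0), (0,1), (0,2), (0,3), (1,0).
The remaining L cells, each justified by listing all of its moves:
(3,1): L (options (1,1)(W), (2,0)(W) are all W)
(3,2): L (options (1,2)(W), (2,1)(W) are all W)
(3,3): L (options (1,3)(W), (2,2)(W) are all W)
(4,0): L (sole option (2,0)(W) is W)
(4,1): L (options (2,1)(W), (3,0)(W) are all W)
(5,0): L (sole option (3,0)(W) is W)
Every other cell has at least one move into one of the L cells above, so it is W.
The starting position (5,3) is W: Alice should move to (3,3), handing over an L position.

Alice wins.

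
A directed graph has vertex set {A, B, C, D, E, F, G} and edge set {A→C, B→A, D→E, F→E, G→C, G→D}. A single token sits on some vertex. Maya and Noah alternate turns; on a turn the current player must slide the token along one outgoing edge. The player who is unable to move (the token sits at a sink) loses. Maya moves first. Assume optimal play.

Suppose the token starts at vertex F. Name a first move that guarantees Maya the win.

Move to E.

Build the W/L table. Terminal = L. A non-terminal position is W if it has a move to some L; otherwise it is L.
Every edge goes from a vertex to one that appears earlier in the order C, E, F, D, G, A, B, so processing vertices in that order labels each vertex after all of its successors.
C: no outgoing edge → L
E: no outgoing edge → L
F: reaches L-position E → W
D: reaches L-position E → W
G: reaches L-position C → W
A: reaches L-position C → W
B: only reaches A(W), which is W → L
From F, the L positions reachable in one move are: E.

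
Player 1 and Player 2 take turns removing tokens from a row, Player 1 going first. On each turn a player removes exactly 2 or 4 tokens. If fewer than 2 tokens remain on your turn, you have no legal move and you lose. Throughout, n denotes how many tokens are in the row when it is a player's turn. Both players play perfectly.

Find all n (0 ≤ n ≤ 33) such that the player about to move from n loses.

0, 1, 6, 7, 12, 13, 18, 19, 24, 25, 30, 31

Use the standard recursion: the mover loses at a terminal position; elsewhere, the mover wins exactly when some move hands the opponent an L position.
n=0: no move → L
n=1: no move → L
n=2: can move to 0, which is L ⇒ W
n=3: can move to 1, which is L ⇒ W
n=4: can move to 0, which is L ⇒ W
n=5: can move to 1, which is L ⇒ W
n=6: moves to 4(W), 2(W); every one is W ⇒ L
n=7: moves to 5(W), 3(W); every one is W ⇒ L
n=8: can move to 6, which is L ⇒ W
n=9: can move to 7, which is L ⇒ W
n=10: can move to 6, which is L ⇒ W
n=11: can move to 7, which is L ⇒ W
n=12: moves to 10(W), 8(W); every one is W ⇒ L
n=13: moves to 11(W), 9(W); every one is W ⇒ L
n=14: can move to 12, which is L ⇒ W
n=15: can move to 13, which is L ⇒ W
n=16: can move to 12, which is L ⇒ W
n=17: can move to 13, which is L ⇒ W
n=18: moves to 16(W), 14(W); every one is W ⇒ L
n=19: moves to 17(W), 15(W); every one is W ⇒ L
n=20: can move to 18, which is L ⇒ W
n=21: can move to 19, which is L ⇒ W
n=22: can move to 18, which is L ⇒ W
n=23: can move to 19, which is L ⇒ W
n=24: moves to 22(W), 20(W); every one is W ⇒ L
n=25: moves to 23(W), 21(W); every one is W ⇒ L
n=26: can move to 24, which is L ⇒ W
n=27: can move to 25, which is L ⇒ W
n=28: can move to 24, which is L ⇒ W
n=29: can move to 25, which is L ⇒ W
n=30: moves to 28(W), 26(W); every one is W ⇒ L
n=31: moves to 29(W), 27(W); every one is W ⇒ L
n=32: can move to 30, which is L ⇒ W
n=33: can move to 31, which is L ⇒ W
The losing starting values of n are exactly the entries labelled L in this table (12 of them).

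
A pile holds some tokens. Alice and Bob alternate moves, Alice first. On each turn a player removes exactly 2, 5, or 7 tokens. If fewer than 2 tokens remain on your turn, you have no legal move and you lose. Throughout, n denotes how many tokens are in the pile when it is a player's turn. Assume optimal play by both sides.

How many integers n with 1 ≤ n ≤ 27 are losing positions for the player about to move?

Build the W/L table. Terminal = L. A non-terminal position is W if it has a move to some L; otherwise it is L.
n=0: no move → L
n=1: no move → L
n=2: reaches L-position 0 → W
n=3: reaches L-position 1 → W
n=4: only reaches 2(W), which is W → L
n=5: reaches L-position 0 → W
n=6: reaches L-position 4 → W
n=7: reaches L-position 0 → W
n=8: reaches L-position 1 → W
n=9: reaches L-position 4 → W
n=10: only reaches 8(W), 5(W), 3(W), all W → L
n=11: reaches L-position 4 → W
n=12: reaches L-position 10 → W
n=13: only reaches 11(W), 8(W), 6(W), all W → L
n=14: only reaches 12(W), 9(W), 7(W), all W → L
n=15: reaches L-position 13 → W
n=16: reaches L-position 14 → W
n=17: reaches L-position 10 → W
n=18: reaches L-position 13 → W
n=19: reaches L-position 14 → W
n=20: reaches L-position 13 → W
n=21: reaches L-position 14 → W
n=22: only reaches 20(W), 17(W), 15(W), all W → L
n=23: only reaches 21(W), 18(W), 16(W), all W → L
n=24: reaches L-position 22 → W
n=25: reaches L-position 23 → W
n=26: only reaches 24(W), 21(W), 19(W), all W → L
n=27: reaches L-position 22 → W
L entries with 1 ≤ n ≤ 27 (n=0 is outside the asked range and is not counted): n = 1, 4, 10, 13, 14, 22, 23, 26; that makes 8.

8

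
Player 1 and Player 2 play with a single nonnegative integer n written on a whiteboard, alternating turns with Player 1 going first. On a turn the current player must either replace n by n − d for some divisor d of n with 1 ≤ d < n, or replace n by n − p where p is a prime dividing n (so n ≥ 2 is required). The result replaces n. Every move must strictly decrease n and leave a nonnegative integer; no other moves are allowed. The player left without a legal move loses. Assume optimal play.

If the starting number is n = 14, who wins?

Player 2 wins.

Label each position W (a win for the player to move) or L (a loss). A position with no legal move is L; any other position is W exactly when some move reaches an L, and L when every move reaches a W.
n=0: no move → L
n=1: no move → L
n=2: →0(L), so W
n=3: →0(L), so W
n=4: →2(W), 3(W) — all W, so L
n=5: →0(L), so W
n=6: →4(L), so W
n=7: →0(L), so W
n=8: →4(L), so W
n=9: →6(W), 8(W) — all W, so L
n=10: →9(L), so W
n=11: →0(L), so W
n=12: →9(L), so W
n=13: →0(L), so W
n=14: →7(W), 12(W), 13(W) — all W, so L
The starting position 14 is L: whatever Player 1 does, the opponent receives a W position.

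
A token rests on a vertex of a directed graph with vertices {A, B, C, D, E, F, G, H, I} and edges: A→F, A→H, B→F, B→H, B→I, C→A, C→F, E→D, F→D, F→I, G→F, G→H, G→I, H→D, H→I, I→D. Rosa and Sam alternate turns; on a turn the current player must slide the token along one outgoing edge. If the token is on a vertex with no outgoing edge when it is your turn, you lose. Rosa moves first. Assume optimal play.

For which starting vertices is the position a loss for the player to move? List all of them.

A, B, D, G

Label each position W (a win for the player to move) or L (a loss). A position with no legal move is L; any other position is W exactly when some move reaches an L, and L when every move reaches a W.
Every edge goes from a vertex to one that appears earlier in the order D, I, F, H, B, E, G, A, C, so processing vertices in that order labels each vertex after all of its successors.
D: no outgoing edge → L
I: can move to D, which is L ⇒ W
F: can move to D, which is L ⇒ W
H: can move to D, which is L ⇒ W
B: moves to H(W), F(W), I(W); every one is W ⇒ L
E: can move to D, which is L ⇒ W
G: moves to H(W), F(W), I(W); every one is W ⇒ L
A: moves to H(W), F(W); every one is W ⇒ L
C: can move to A, which is L ⇒ W
Reading off the rows marked L gives the requested list; there are 4 such vertices.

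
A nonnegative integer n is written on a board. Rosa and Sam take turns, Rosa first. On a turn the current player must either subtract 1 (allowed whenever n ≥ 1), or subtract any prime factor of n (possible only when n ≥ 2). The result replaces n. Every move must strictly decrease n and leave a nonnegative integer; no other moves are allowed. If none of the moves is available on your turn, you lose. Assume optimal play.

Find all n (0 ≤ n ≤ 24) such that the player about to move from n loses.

0, 4, 8, 12, 16, 20, 24

Classify positions by backward induction: terminal positions (no move available) are L. From any other position, the mover wins iff some move reaches an L.
n=0: no move → L
n=1: W (go to 0, an L position)
n=2: W (go to 0, an L position)
n=3: W (go to 0, an L position)
n=4: L (options 2(W), 3(W) are all W)
n=5: W (go to 0, an L position)
n=6: W (go to 4, an L position)
n=7: W (go to 0, an L position)
n=8: L (options 6(W), 7(W) are all W)
n=9: W (go to 8, an L position)
n=10: W (go to 8, an L position)
n=11: W (go to 0, an L position)
n=12: L (options 9(W), 10(W), 11(W) are all W)
n=13: W (go to 0, an L position)
n=14: W (go to 12, an L position)
n=15: W (go to 12, an L position)
n=16: L (options 14(W), 15(W) are all W)
n=17: W (go to 0, an L position)
n=18: W (go to 16, an L position)
n=19: W (go to 0, an L position)
n=20: L (options 15(W), 18(W), 19(W) are all W)
n=21: W (go to 20, an L position)
n=22: W (go to 20, an L position)
n=23: W (go to 0, an L position)
n=24: L (options 21(W), 22(W), 23(W) are all W)
Reading off the rows marked L gives the requested list; there are 7 such values of n.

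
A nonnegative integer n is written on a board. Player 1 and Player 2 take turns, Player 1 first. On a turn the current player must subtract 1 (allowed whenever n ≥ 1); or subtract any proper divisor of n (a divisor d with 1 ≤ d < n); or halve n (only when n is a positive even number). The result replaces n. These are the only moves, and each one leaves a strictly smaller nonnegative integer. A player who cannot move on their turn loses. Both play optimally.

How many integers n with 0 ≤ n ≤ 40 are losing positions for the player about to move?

Use the standard recursion: the mover loses at a terminal position; elsewhere, the mover wins exactly when some move hands the opponent an L position.
n=0: no move → L
n=1: W (go to 0, an L position)
n=2: L (sole option 1(W) is W)
n=3: W (go to 2, an L position)
n=4: W (go to 2, an L position)
n=5: L (sole option 4(W) is W)
n=6: W (go to 5, an L position)
n=7: L (sole option 6(W) is W)
n=8: W (go to 7, an L position)
n=9: L (options 6(W), 8(W) are all W)
n=10: W (go to 5, an L position)
n=11: L (sole option 10(W) is W)
n=12: W (go to 9, an L position)
n=13: L (sole option 12(W) is W)
n=14: W (go to 7, an L position)
n=15: L (options 10(W), 12(W), 14(W) are all W)
n=16: W (go to 15, an L position)
n=17: L (sole option 16(W) is W)
n=18: W (go to 9, an L position)
n=19: L (sole option 18(W) is W)
n=20: W (go to 15, an L position)
n=21: L (options 14(W), 18(W), 20(W) are all W)
n=22: W (go to 11, an L position)
n=23: L (sole option 22(W) is W)
n=24: W (go to 21, an L position)
n=25: L (options 20(W), 24(W) are all W)
n=26: W (go to 13, an L position)
n=27: L (options 18(W), 24(W), 26(W) are all W)
n=28: W (go to 21, an L position)
n=29: L (sole option 28(W) is W)
n=30: W (go to 15, an L position)
n=31: L (sole option 30(W) is W)
n=32: W (go to 31, an L position)
n=33: L (options 22(W), 30(W), 32(W) are all W)
n=34: W (go to 17, an L position)
n=35: L (options 28(W), 30(W), 34(W) are all W)
n=36: W (go to 27, an L position)
n=37: L (sole option 36(W) is W)
n=38: W (go to 19, an L position)
n=39: L (options 26(W), 36(W), 38(W) are all W)
n=40: W (go to 35, an L position)
L entries with 0 ≤ n ≤ 40: n = 0, 2, 5, 7, 9, 11, 13, 15, 17, 19, 21, 23, 25, 27, 29, 31, 33, 35, 37, 39; that makes 20.

20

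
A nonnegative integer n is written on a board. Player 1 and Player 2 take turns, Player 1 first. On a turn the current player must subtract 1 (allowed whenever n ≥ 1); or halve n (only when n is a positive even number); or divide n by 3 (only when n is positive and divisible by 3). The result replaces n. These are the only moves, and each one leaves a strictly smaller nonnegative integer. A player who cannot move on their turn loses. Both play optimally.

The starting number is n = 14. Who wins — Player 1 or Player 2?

Compute win/loss labels from the base case upward. A position with no move is L. Any other position is W if it can reach an L in one move, else L.
n=0: no move → L
n=1: reaches L-position 0 → W
n=2: only reaches 1(W), which is W → L
n=3: reaches L-position 2 → W
n=4: reaches L-position 2 → W
n=5: only reaches 4(W), which is W → L
n=6: reaches L-position 2 → W
n=7: only reaches 6(W), which is W → L
n=8: reaches L-position 7 → W
n=9: only reaches 3(W), 8(W), all W → L
n=10: reaches L-position 5 → W
n=11: only reaches 10(W), which is W → L
n=12: reaches L-position 11 → W
n=13: only reaches 12(W), which is W → L
n=14: reaches L-position 7 → W
The starting position 14 is W: Player 1 should move to 7, handing over an L position.

Player 1 wins.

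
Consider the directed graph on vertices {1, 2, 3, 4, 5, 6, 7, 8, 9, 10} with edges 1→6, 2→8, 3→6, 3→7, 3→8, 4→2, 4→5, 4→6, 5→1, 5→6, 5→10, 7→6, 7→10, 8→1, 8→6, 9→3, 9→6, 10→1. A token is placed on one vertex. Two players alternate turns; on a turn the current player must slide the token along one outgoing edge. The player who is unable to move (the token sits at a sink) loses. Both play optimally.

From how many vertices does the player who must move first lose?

3

Work bottom-up. With no move the player to move loses. Otherwise the position is W if at least one move leads to an L position for the opponent, and L if every move leads to a W.
Every edge goes from a vertex to one that appears earlier in the order 6, 1, 10, 8, 5, 7, 3, 2, 4, 9, so processing vertices in that order labels each vertex after all of its successors.
6: no outgoing edge → L
1: →6(L), so W
10: →1(W) only, which is W, so L
8: →6(L), so W
5: →10(L), so W
7: →10(L), so W
3: →6(L), so W
2: →8(W) only, which is W, so L
4: →2(L), so W
9: →6(L), so W
The L vertices are 2, 6, 10; that is 3 in all.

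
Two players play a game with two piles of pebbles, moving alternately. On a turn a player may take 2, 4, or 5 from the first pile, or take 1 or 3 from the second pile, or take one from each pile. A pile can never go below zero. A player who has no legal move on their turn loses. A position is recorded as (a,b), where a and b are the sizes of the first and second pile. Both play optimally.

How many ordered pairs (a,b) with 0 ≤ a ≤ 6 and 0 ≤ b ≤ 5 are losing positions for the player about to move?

Build the W/L table. Terminal = L. A non-terminal position is W if it has a move to some L; otherwise it is L.
Every move lowers a or b (never raises either), so fill the grid row by row in increasing a, and left to right within a row: each cell's successors are then already labelled.
      b=0  b=1  b=2  b=3  b=4  b=5
a=0:    L    W    L    W    L    W
a=1:    L    W    L    W    L    W
a=2:    W    W    W    W    W    W
a=3:    W    L    W    L    W    L
a=4:    W    L    W    L    W    L
a=5:    W    W    W    W    W    W
a=6:    W    W    W    W    W    W
Cells with no legal move (terminal, hence L): (0,0), (1,0).
The remaining L cells, each justified by listing all of its moves:
(0,2): the only move is to (0,1)(W), a W ⇒ L
(0,4): moves to (0,3)(W), (0,1)(W); every one is W ⇒ L
(1,2): moves to (1,1)(W), (0,1)(W); every one is W ⇒ L
(1,4): moves to (1,3)(W), (1,1)(W), (0,3)(W); every one is W ⇒ L
(3,1): moves to (1,1)(W), (3,0)(W), (2,0)(W); every one is W ⇒ L
(3,3): moves to (1,3)(W), (3,2)(W), (3,0)(W), (2,2)(W); every one is W ⇒ L
(3,5): moves to (1,5)(W), (3,4)(W), (3,2)(W), (2,4)(W); every one is W ⇒ L
(4,1): moves to (2,1)(W), (0,1)(W), (4,0)(W), (3,0)(W); every one is W ⇒ L
(4,3): moves to (2,3)(W), (0,3)(W), (4,2)(W), (4,0)(W), (3,2)(W); every one is W ⇒ L
(4,5): moves to (2,5)(W), (0,5)(W), (4,4)(W), (4,2)(W), (3,4)(W); every one is W ⇒ L
Every other cell has at least one move into one of the L cells above, so it is W.
L cells per row: a=0: 3, a=1: 3, a=2: 0, a=3: 3, a=4: 3, a=5: 0, a=6: 0; total 12.

12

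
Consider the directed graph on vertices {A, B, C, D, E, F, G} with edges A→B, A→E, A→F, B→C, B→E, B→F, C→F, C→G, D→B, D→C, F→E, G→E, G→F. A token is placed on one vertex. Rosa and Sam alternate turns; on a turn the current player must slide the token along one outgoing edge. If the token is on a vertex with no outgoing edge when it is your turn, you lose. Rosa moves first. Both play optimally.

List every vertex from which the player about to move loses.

Positions with no move are L. A position that does have a move is losing for the player to move precisely when every available move leads to a winning position for the opponent. Fill in the labels:
Every edge goes from a vertex to one that appears earlier in the order E, F, G, C, B, D, A, so processing vertices in that order labels each vertex after all of its successors.
E: no outgoing edge → L
F: W (go to E, an L position)
G: W (go to E, an L position)
C: L (options G(W), F(W) are all W)
B: W (go to C, an L position)
D: W (go to C, an L position)
A: W (go to E, an L position)
The losing starting vertices are exactly the entries labelled L in this table (2 of them).

C, E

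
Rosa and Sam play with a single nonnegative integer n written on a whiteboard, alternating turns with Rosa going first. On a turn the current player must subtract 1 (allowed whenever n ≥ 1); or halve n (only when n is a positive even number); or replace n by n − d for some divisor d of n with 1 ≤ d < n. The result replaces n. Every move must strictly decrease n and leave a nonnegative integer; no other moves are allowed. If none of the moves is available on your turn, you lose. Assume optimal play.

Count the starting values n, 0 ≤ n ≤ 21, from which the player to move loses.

11

Build the W/L table. Terminal = L. A non-terminal position is W if it has a move to some L; otherwise it is L.
n=0: no move → L
n=1: can move to 0, which is L ⇒ W
n=2: the only move is to 1(W), a W ⇒ L
n=3: can move to 2, which is L ⇒ W
n=4: can move to 2, which is L ⇒ W
n=5: the only move is to 4(W), a W ⇒ L
n=6: can move to 5, which is L ⇒ W
n=7: the only move is to 6(W), a W ⇒ L
n=8: can move to 7, which is L ⇒ W
n=9: moves to 6(W), 8(W); every one is W ⇒ L
n=10: can move to 5, which is L ⇒ W
n=11: the only move is to 10(W), a W ⇒ L
n=12: can move to 9, which is L ⇒ W
n=13: the only move is to 12(W), a W ⇒ L
n=14: can move to 7, which is L ⇒ W
n=15: moves to 10(W), 12(W), 14(W); every one is W ⇒ L
n=16: can move to 15, which is L ⇒ W
n=17: the only move is to 16(W), a W ⇒ L
n=18: can move to 9, which is L ⇒ W
n=19: the only move is to 18(W), a W ⇒ L
n=20: can move to 15, which is L ⇒ W
n=21: moves to 14(W), 18(W), 20(W); every one is W ⇒ L
L entries with 0 ≤ n ≤ 21: n = 0, 2, 5, 7, 9, 11, 13, 15, 17, 19, 21; that makes 11.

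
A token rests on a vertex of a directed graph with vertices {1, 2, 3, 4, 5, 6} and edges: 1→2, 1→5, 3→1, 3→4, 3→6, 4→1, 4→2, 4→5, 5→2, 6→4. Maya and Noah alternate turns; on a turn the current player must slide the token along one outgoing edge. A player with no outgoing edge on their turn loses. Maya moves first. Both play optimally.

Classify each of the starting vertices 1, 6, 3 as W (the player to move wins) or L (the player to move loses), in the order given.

1: W, 6: L, 3: W

Use the standard recursion: the mover loses at a terminal position; elsewhere, the mover wins exactly when some move hands the opponent an L position.
Every edge goes from a vertex to one that appears earlier in the order 2, 5, 1, 4, 6, 3, so processing vertices in that order labels each vertex after all of its successors.
2: no outgoing edge → L
5: W (go to 2, an L position)
1: W (go to 2, an L position)
4: W (go to 2, an L position)
6: L (sole option 4(W) is W)
3: W (go to 6, an L position)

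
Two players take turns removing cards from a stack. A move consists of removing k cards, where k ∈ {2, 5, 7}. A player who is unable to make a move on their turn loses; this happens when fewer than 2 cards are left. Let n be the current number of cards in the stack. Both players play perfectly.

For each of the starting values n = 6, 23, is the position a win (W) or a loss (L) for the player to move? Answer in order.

6: W, 23: L

Compute win/loss labels from the base case upward. A position with no move is L. Any other position is W if it can reach an L in one move, else L.
n=0: no move → L
n=1: no move → L
n=2: can move to 0, which is L ⇒ W
n=3: can move to 1, which is L ⇒ W
n=4: the only move is to 2(W), a W ⇒ L
n=5: can move to 0, which is L ⇒ W
n=6: can move to 4, which is L ⇒ W
n=7: can move to 0, which is L ⇒ W
n=8: can move to 1, which is L ⇒ W
n=9: can move to 4, which is L ⇒ W
n=10: moves to 8(W), 5(W), 3(W); every one is W ⇒ L
n=11: can move to 4, which is L ⇒ W
n=12: can move to 10, which is L ⇒ W
n=13: moves to 11(W), 8(W), 6(W); every one is W ⇒ L
n=14: moves to 12(W), 9(W), 7(W); every one is W ⇒ L
n=15: can move to 13, which is L ⇒ W
n=16: can move to 14, which is L ⇒ W
n=17: can move to 10, which is L ⇒ W
n=18: can move to 13, which is L ⇒ W
n=19: can move to 14, which is L ⇒ W
n=20: can move to 13, which is L ⇒ W
n=21: can move to 14, which is L ⇒ W
n=22: moves to 20(W), 17(W), 15(W); every one is W ⇒ L
n=23: moves to 21(W), 18(W), 16(W); every one is W ⇒ L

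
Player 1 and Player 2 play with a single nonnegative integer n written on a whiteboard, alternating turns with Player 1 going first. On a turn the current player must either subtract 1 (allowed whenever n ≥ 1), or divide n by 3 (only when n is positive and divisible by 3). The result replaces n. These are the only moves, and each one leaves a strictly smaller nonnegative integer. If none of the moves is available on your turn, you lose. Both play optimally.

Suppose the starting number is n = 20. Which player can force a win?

Player 1 wins.

Classify positions by backward induction: terminal positions (no move available) are L. From any other position, the mover wins iff some move reaches an L.
n=0: no move → L
n=1: reaches L-position 0 → W
n=2: only reaches 1(W), which is W → L
n=3: reaches L-position 2 → W
n=4: only reaches 3(W), which is W → L
n=5: reaches L-position 4 → W
n=6: reaches L-position 2 → W
n=7: only reaches 6(W), which is W → L
n=8: reaches L-position 7 → W
n=9: only reaches 3(W), 8(W), all W → L
n=10: reaches L-position 9 → W
n=11: only reaches 10(W), which is W → L
n=12: reaches L-position 4 → W
n=13: only reaches 12(W), which is W → L
n=14: reaches L-position 13 → W
n=15: only reaches 5(W), 14(W), all W → L
n=16: reaches L-position 15 → W
n=17: only reaches 16(W), which is W → L
n=18: reaches L-position 17 → W
n=19: only reaches 18(W), which is W → L
n=20: reaches L-position 19 → W
The starting position 20 is W: Player 1 should move to 19, handing over an L position.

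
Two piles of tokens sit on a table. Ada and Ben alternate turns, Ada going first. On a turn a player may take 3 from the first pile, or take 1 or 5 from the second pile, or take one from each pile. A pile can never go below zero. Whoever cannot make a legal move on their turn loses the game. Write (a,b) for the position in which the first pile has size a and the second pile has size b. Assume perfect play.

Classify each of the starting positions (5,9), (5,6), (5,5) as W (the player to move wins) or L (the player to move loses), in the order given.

Compute win/loss labels from the base case upward. A position with no move is L. Any other position is W if it can reach an L in one move, else L.
No move ever increases a pile, so every position that can arise here has a ≤ 5 and b ≤ 9; it is enough to label the cells with 0 ≤ a ≤ 5 and 0 ≤ b ≤ 9.
Every move lowers a or b (never raises either), so fill the grid row by row in increasing a, and left to right within a row: each cell's successors are then already labelled.
      b=0  b=1  b=2  b=3  b=4  b=5  b=6  b=7  b=8  b=9
a=0:    L    W    L    W    L    W    L    W    L    W
a=1:    L    W    L    W    L    W    L    W    L    W
a=2:    L    W    L    W    L    W    L    W    L    W
a=3:    W    W    W    W    W    W    W    W    W    W
a=4:    W    L    W    L    W    L    W    L    W    L
a=5:    W    L    W    L    W    L    W    L    W    L
Cells with no legal move (terminal, hence L): (0,0), (1,0), (2,0).
The remaining L cells, each justified by listing all of its moves:
(0,2): the only move is to (0,1)(W), a W ⇒ L
(0,4): the only move is to (0,3)(W), a W ⇒ L
(0,6): moves to (0,5)(W), (0,1)(W); every one is W ⇒ L
(0,8): moves to (0,7)(W), (0,3)(W); every one is W ⇒ L
(1,2): moves to (1,1)(W), (0,1)(W); every one is W ⇒ L
(1,4): moves to (1,3)(W), (0,3)(W); every one is W ⇒ L
(1,6): moves to (1,5)(W), (1,1)(W), (0,5)(W); every one is W ⇒ L
(1,8): moves to (1,7)(W), (1,3)(W), (0,7)(W); every one is W ⇒ L
(2,2): moves to (2,1)(W), (1,1)(W); every one is W ⇒ L
(2,4): moves to (2,3)(W), (1,3)(W); every one is W ⇒ L
(2,6): moves to (2,5)(W), (2,1)(W), (1,5)(W); every one is W ⇒ L
(2,8): moves to (2,7)(W), (2,3)(W), (1,7)(W); every one is W ⇒ L
(4,1): moves to (1,1)(W), (4,0)(W), (3,0)(W); every one is W ⇒ L
(4,3): moves to (1,3)(W), (4,2)(W), (3,2)(W); every one is W ⇒ L
(4,5): moves to (1,5)(W), (4,4)(W), (4,0)(W), (3,4)(W); every one is W ⇒ L
(4,7): moves to (1,7)(W), (4,6)(W), (4,2)(W), (3,6)(W); every one is W ⇒ L
(4,9): moves to (1,9)(W), (4,8)(W), (4,4)(W), (3,8)(W); every one is W ⇒ L
(5,1): moves to (2,1)(W), (5,0)(W), (4,0)(W); every one is W ⇒ L
(5,3): moves to (2,3)(W), (5,2)(W), (4,2)(W); every one is W ⇒ L
(5,5): moves to (2,5)(W), (5,4)(W), (5,0)(W), (4,4)(W); every one is W ⇒ L
(5,7): moves to (2,7)(W), (5,6)(W), (5,2)(W), (4,6)(W); every one is W ⇒ L
(5,9): moves to (2,9)(W), (5,8)(W), (5,4)(W), (4,8)(W); every one is W ⇒ L
Every other cell has at least one move into one of the L cells above, so it is W.
(5,9): one of the L cells justified above, so L
(5,6): the move to (2,6) reaches an L cell, so W
(5,5): one of the L cells justified above, so L

(5,9): L, (5,6): W, (5,5): L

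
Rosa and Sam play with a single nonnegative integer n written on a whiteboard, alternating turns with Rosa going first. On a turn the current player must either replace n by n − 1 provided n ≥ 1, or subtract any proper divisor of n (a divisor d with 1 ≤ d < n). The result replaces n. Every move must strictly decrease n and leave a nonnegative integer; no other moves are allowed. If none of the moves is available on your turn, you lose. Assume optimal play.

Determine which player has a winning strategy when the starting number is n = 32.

Compute win/loss labels from the base case upward. A position with no move is L. Any other position is W if it can reach an L in one move, else L.
n=0: no move → L
n=1: W (go to 0, an L position)
n=2: L (sole option 1(W) is W)
n=3: W (go to 2, an L position)
n=4: W (go to 2, an L position)
n=5: L (sole option 4(W) is W)
n=6: W (go to 5, an L position)
n=7: L (sole option 6(W) is W)
n=8: W (go to 7, an L position)
n=9: L (options 6(W), 8(W) are all W)
n=10: W (go to 5, an L position)
n=11: L (sole option 10(W) is W)
n=12: W (go to 9, an L position)
n=13: L (sole option 12(W) is W)
n=14: W (go to 7, an L position)
n=15: L (options 10(W), 12(W), 14(W) are all W)
n=16: W (go to 15, an L position)
n=17: L (sole option 16(W) is W)
n=18: W (go to 9, an L position)
n=19: L (sole option 18(W) is W)
n=20: W (go to 15, an L position)
n=21: L (options 14(W), 18(W), 20(W) are all W)
n=22: W (go to 11, an L position)
n=23: L (sole option 22(W) is W)
n=24: W (go to 21, an L position)
n=25: L (options 20(W), 24(W) are all W)
n=26: W (go to 13, an L position)
n=27: L (options 18(W), 24(W), 26(W) are all W)
n=28: W (go to 21, an L position)
n=29: L (sole option 28(W) is W)
n=30: W (go to 15, an L position)
n=31: L (sole option 30(W) is W)
n=32: W (go to 31, an L position)
The starting position 32 is W: Rosa should move to 31, handing over an L position.

Rosa wins.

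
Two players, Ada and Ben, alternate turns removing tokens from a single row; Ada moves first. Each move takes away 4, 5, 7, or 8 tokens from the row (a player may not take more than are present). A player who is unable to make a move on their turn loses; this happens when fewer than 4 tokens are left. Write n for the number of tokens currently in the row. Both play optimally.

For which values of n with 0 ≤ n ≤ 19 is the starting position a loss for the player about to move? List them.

Compute win/loss labels from the base case upward. A position with no move is L. Any other position is W if it can reach an L in one move, else L.
n=0: no move → L
n=1: no move → L
n=2: no move → L
n=3: no move → L
n=4: can move to 0, which is L ⇒ W
n=5: can move to 1, which is L ⇒ W
n=6: can move to 2, which is L ⇒ W
n=7: can move to 3, which is L ⇒ W
n=8: can move to 3, which is L ⇒ W
n=9: can move to 2, which is L ⇒ W
n=10: can move to 3, which is L ⇒ W
n=11: can move to 3, which is L ⇒ W
n=12: moves to 8(W), 7(W), 5(W), 4(W); every one is W ⇒ L
n=13: moves to 9(W), 8(W), 6(W), 5(W); every one is W ⇒ L
n=14: moves to 10(W), 9(W), 7(W), 6(W); every one is W ⇒ L
n=15: moves to 11(W), 10(W), 8(W), 7(W); every one is W ⇒ L
n=16: can move to 12, which is L ⇒ W
n=17: can move to 13, which is L ⇒ W
n=18: can move to 14, which is L ⇒ W
n=19: can move to 15, which is L ⇒ W
The losing starting values of n are exactly the entries labelled L in this table (8 of them).

0, 1, 2, 3, 12, 13, 14, 15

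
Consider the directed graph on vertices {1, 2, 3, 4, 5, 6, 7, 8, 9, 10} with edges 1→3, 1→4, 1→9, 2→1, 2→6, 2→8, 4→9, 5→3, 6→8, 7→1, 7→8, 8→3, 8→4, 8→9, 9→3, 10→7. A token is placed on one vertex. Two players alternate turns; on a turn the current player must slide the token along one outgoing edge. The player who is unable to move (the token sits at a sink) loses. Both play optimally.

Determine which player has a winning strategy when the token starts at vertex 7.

The second player wins.

Use the standard recursion: the mover loses at a terminal position; elsewhere, the mover wins exactly when some move hands the opponent an L position.
Every edge goes from a vertex to one that appears earlier in the order 3, 9, 4, 1, 8, 5, 6, 7, 2, 10, so processing vertices in that order labels each vertex after all of its successors.
3: no outgoing edge → L
9: W (go to 3, an L position)
4: L (sole option 9(W) is W)
1: W (go to 4, an L position)
8: W (go to 4, an L position)
5: W (go to 3, an L position)
6: L (sole option 8(W) is W)
7: L (options 8(W), 1(W) are all W)
2: W (go to 6, an L position)
10: W (go to 7, an L position)
The starting position 7 is L: whatever the player to move does, the opponent receives a W position.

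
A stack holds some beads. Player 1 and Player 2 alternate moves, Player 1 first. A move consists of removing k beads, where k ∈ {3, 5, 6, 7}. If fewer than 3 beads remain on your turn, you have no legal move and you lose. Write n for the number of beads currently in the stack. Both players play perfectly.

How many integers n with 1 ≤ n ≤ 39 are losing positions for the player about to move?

11

Build the W/L table. Terminal = L. A non-terminal position is W if it has a move to some L; otherwise it is L.
n=0: no move → L
n=1: no move → L
n=2: no move → L
n=3: W (go to 0, an L position)
n=4: W (go to 1, an L position)
n=5: W (go to 2, an L position)
n=6: W (go to 1, an L position)
n=7: W (go to 2, an L position)
n=8: W (go to 2, an L position)
n=9: W (go to 2, an L position)
n=10: L (options 7(W), 5(W), 4(W), 3(W) are all W)
n=11: L (options 8(W), 6(W), 5(W), 4(W) are all W)
n=12: L (options 9(W), 7(W), 6(W), 5(W) are all W)
n=13: W (go to 10, an L position)
n=14: W (go to 11, an L position)
n=15: W (go to 12, an L position)
n=16: W (go to 11, an L position)
n=17: W (go to 12, an L position)
n=18: W (go to 12, an L position)
n=19: W (go to 12, an L position)
n=20: L (options 17(W), 15(W), 14(W), 13(W) are all W)
n=21: L (options 18(W), 16(W), 15(W), 14(W) are all W)
n=22: L (options 19(W), 17(W), 16(W), 15(W) are all W)
n=23: W (go to 20, an L position)
n=24: W (go to 21, an L position)
n=25: W (go to 22, an L position)
n=26: W (go to 21, an L position)
n=27: W (go to 22, an L position)
n=28: W (go to 22, an L position)
n=29: W (go to 22, an L position)
n=30: L (options 27(W), 25(W), 24(W), 23(W) are all W)
n=31: L (options 28(W), 26(W), 25(W), 24(W) are all W)
n=32: L (options 29(W), 27(W), 26(W), 25(W) are all W)
n=33: W (go to 30, an L position)
n=34: W (go to 31, an L position)
n=35: W (go to 32, an L position)
n=36: W (go to 31, an L position)
n=37: W (go to 32, an L position)
n=38: W (go to 32, an L position)
n=39: W (go to 32, an L position)
L entries with 1 ≤ n ≤ 39 (n=0 is outside the asked range and is not counted): n = 1, 2, 10, 11, 12, 20, 21, 22, 30, 31, 32; that makes 11.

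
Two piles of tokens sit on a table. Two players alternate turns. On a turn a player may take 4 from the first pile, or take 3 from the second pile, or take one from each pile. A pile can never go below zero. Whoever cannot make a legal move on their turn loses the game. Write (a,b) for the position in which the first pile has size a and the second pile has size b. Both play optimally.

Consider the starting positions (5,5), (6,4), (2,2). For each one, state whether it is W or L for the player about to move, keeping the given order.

(5,5): W, (6,4): W, (2,2): L

Label each position W (a win for the player to move) or L (a loss). A position with no legal move is L; any other position is W exactly when some move reaches an L, and L when every move reaches a W.
No move ever increases a pile, so every position that can arise here has a ≤ 6 and b ≤ 5; it is enough to label the cells with 0 ≤ a ≤ 6 and 0 ≤ b ≤ 5.
Every move lowers a or b (never raises either), so fill the grid row by row in increasing a, and left to right within a row: each cell's successors are then already labelled.
      b=0  b=1  b=2  b=3  b=4  b=5
a=0:    L    L    L    W    W    W
a=1:    L    W    W    W    L    L
a=2:    L    W    L    W    L    W
a=3:    L    W    L    W    L    W
a=4:    W    W    W    W    L    W
a=5:    W    L    L    L    W    W
a=6:    W    L    W    W    W    L
Cells with no legal move (terminal, hence L): (0,0), (0,1), (0,2), (1,0), (2,0), (3,0).
The remaining L cells, each justified by listing all of its moves:
(1,4): →(1,1)(W), (0,3)(W) — all W, so L
(1,5): →(1,2)(W), (0,4)(W) — all W, so L
(2,2): →(1,1)(W) only, which is W, so L
(2,4): →(2,1)(W), (1,3)(W) — all W, so L
(3,2): →(2,1)(W) only, which is W, so L
(3,4): →(3,1)(W), (2,3)(W) — all W, so L
(4,4): →(0,4)(W), (4,1)(W), (3,3)(W) — all W, so L
(5,1): →(1,1)(W), (4,0)(W) — all W, so L
(5,2): →(1,2)(W), (4,1)(W) — all W, so L
(5,3): →(1,3)(W), (5,0)(W), (4,2)(W) — all W, so L
(6,1): →(2,1)(W), (5,0)(W) — all W, so L
(6,5): →(2,5)(W), (6,2)(W), (5,4)(W) — all W, so L
Every other cell has at least one move into one of the L cells above, so it is W.
(5,5): the move to (1,5) reaches an L cell, so W
(6,4): the move to (2,4) reaches an L cell, so W
(2,2): one of the L cells justified above, so L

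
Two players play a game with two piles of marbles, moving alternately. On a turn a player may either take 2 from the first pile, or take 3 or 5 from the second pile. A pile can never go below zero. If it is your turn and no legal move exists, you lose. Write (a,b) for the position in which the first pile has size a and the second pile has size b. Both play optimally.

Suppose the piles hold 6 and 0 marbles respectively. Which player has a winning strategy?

Compute win/loss labels from the base case upward. A position with no move is L. Any other position is W if it can reach an L in one move, else L.
No move ever increases a pile, so every position that can arise here has a ≤ 6 and b ≤ 0; it is enough to label the cells with 0 ≤ a ≤ 6 and 0 ≤ b ≤ 0.
Every move lowers a or b (never raises either), so fill the grid row by row in increasing a, and left to right within a row: each cell's successors are then already labelled.
      b=0
a=0:    L
a=1:    L
a=2:    W
a=3:    W
a=4:    L
a=5:    L
a=6:    W
Cells with no legal move (terminal, hence L): (0,0), (1,0).
The remaining L cells, each justified by listing all of its moves:
(4,0): only reaches (2,0)(W), which is W → L
(5,0): only reaches (3,0)(W), which is W → L
Every other cell has at least one move into one of the L cells above, so it is W.
The starting position (6,0) is W: the player to move should move to (4,0), handing over an L position.

The first player wins.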